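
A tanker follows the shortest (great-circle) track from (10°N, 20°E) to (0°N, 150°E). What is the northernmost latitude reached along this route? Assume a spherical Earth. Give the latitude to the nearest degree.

≈ 13°N

The great circle lies in the plane with unit normal n̂ = (p₁ × p₂)/|p₁ × p₂|.
Here n̂_z ≈ +0.975; the vertex latitude is φ_max = arccos|n̂_z| ≈ 13.0°.
Check via Clairaut: cos φ_max = |cos φ₁| · sin C = cos(10.0°)·sin(81.7°) ≈ 0.975, again giving ≈ 13.0°.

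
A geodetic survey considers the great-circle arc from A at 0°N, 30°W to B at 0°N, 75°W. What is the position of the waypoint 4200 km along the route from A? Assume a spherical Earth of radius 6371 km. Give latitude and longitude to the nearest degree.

Convert each endpoint to a unit vector on the sphere (x = cos φ cos λ, y = cos φ sin λ, z = sin φ).
The central angle between the endpoints is δ = arccos(p₁·p₂) ≈ 0.785 rad (45.0°). The total great-circle distance is δ·R ≈ 0.785 × 6371 ≈ 5004 km, so the target fraction is f = 4200/5004 ≈ 0.839.
Interpolate at f ≈ 0.839 with slerp weights a = sin((1−f)δ)/sin δ ≈ 0.178, b = sin(fδ)/sin δ ≈ 0.866.
p = a·p₁ + b·p₂ ≈ (0.378, -0.926, 0.000); φ = arcsin(p_z) ≈ 0.00°, λ = atan2(p_y, p_x) ≈ -67.77°.

≈ 0°N, 68°W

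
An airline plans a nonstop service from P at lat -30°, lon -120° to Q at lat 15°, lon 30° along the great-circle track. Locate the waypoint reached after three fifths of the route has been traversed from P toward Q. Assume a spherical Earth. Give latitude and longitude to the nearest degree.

Convert each endpoint to a unit vector on the sphere (x = cos φ cos λ, y = cos φ sin λ, z = sin φ).
The central angle between the endpoints is δ = arccos(p₁·p₂) ≈ 2.594 rad (148.6°).
Interpolate at f = 3/5 with slerp weights a = sin((1−f)δ)/sin δ ≈ 1.655, b = sin(fδ)/sin δ ≈ 1.921.
p = a·p₁ + b·p₂ ≈ (0.890, -0.313, -0.330); φ = arcsin(p_z) ≈ -19.27°, λ = atan2(p_y, p_x) ≈ -19.37°.

≈ lat -19°, lon -19°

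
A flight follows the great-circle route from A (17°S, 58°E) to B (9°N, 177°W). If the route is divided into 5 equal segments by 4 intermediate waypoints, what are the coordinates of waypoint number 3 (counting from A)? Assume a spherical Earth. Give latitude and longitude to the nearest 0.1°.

The haversine formula gives a central angle δ ≈ 2.199 rad (126.0°) between the endpoints.
Interpolate at f = 3/5 with slerp weights a = sin((1−f)δ)/sin δ ≈ 0.952, b = sin(fδ)/sin δ ≈ 1.197.
p = a·p₁ + b·p₂ ≈ (-0.698, 0.710, -0.091); φ = arcsin(p_z) ≈ -5.23°, λ = atan2(p_y, p_x) ≈ 134.50°.

≈ (5.2°S, 134.5°E)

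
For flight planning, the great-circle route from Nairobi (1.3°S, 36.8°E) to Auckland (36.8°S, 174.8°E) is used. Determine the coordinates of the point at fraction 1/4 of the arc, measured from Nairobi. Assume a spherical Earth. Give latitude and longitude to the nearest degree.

≈ 24°S, 59°E

Write both endpoints as unit vectors p₁, p₂ with components (cos φ cos λ, cos φ sin λ, sin φ).
The central angle between the endpoints is δ = arccos(p₁·p₂) ≈ 2.191 rad (125.5°).
Interpolate at f = 1/4 with slerp weights a = sin((1−f)δ)/sin δ ≈ 1.226, b = sin(fδ)/sin δ ≈ 0.640.
p = a·p₁ + b·p₂ ≈ (0.471, 0.781, -0.411); φ = arcsin(p_z) ≈ -24.28°, λ = atan2(p_y, p_x) ≈ 58.90°.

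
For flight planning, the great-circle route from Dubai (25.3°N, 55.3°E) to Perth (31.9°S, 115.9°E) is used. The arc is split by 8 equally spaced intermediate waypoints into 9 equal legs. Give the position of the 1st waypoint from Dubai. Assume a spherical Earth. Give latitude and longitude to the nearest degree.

≈ 19°N, 62°E

The haversine formula gives a central angle δ ≈ 1.419 rad (81.3°) between the endpoints.
Interpolate at f = 1/9 with slerp weights a = sin((1−f)δ)/sin δ ≈ 0.964, b = sin(fδ)/sin δ ≈ 0.159.
p = a·p₁ + b·p₂ ≈ (0.437, 0.838, 0.328); φ = arcsin(p_z) ≈ 19.14°, λ = atan2(p_y, p_x) ≈ 62.44°.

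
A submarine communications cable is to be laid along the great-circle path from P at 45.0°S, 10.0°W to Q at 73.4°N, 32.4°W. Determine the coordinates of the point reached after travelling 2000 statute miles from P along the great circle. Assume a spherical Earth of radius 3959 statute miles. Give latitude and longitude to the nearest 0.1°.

Convert each endpoint to a unit vector on the sphere (x = cos φ cos λ, y = cos φ sin λ, z = sin φ).
The central angle between the endpoints is δ = arccos(p₁·p₂) ≈ 2.084 rad (119.4°). The total great-circle distance is δ·R ≈ 2.084 × 3959 ≈ 8250 mi, so the target fraction is f = 2000/8250 ≈ 0.242.
Interpolate at f ≈ 0.242 with slerp weights a = sin((1−f)δ)/sin δ ≈ 1.148, b = sin(fδ)/sin δ ≈ 0.555.
p = a·p₁ + b·p₂ ≈ (0.933, -0.226, -0.279); φ = arcsin(p_z) ≈ -16.22°, λ = atan2(p_y, p_x) ≈ -13.61°.

≈ 16.2°S, 13.6°W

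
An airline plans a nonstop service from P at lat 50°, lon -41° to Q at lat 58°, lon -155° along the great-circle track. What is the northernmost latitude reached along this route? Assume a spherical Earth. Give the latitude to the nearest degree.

≈ 69°

The great circle lies in the plane with unit normal n̂ = (p₁ × p₂)/|p₁ × p₂|.
Here n̂_z ≈ -0.362; the vertex latitude is φ_max = arccos|n̂_z| ≈ 68.8°.
Check via Clairaut: cos φ_max = |cos φ₁| · sin C = cos(50.0°)·sin(34.3°) ≈ 0.362, again giving ≈ 68.8°.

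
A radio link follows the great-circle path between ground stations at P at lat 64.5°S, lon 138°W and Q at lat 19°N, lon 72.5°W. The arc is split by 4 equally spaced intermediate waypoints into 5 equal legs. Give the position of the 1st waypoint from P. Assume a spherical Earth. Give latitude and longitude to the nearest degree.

≈ lat 51°S, lon 111°W

From cos δ = sin φ₁ sin φ₂ + cos φ₁ cos φ₂ cos Δλ, the central angle is δ ≈ 1.696 rad (97.2°).
Interpolate at f = 1/5 with slerp weights a = sin((1−f)δ)/sin δ ≈ 0.985, b = sin(fδ)/sin δ ≈ 0.335.
p = a·p₁ + b·p₂ ≈ (-0.220, -0.586, -0.780); φ = arcsin(p_z) ≈ -51.24°, λ = atan2(p_y, p_x) ≈ -110.55°.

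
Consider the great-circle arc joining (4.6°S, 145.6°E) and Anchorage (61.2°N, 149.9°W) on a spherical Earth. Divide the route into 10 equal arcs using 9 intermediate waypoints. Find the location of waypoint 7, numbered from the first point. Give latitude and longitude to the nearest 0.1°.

≈ (45.4°N, 177.4°E)

The haversine formula gives a central angle δ ≈ 1.434 rad (82.2°) between the endpoints.
Interpolate at f = 7/10 with slerp weights a = sin((1−f)δ)/sin δ ≈ 0.421, b = sin(fδ)/sin δ ≈ 0.851.
p = a·p₁ + b·p₂ ≈ (-0.701, 0.031, 0.712); φ = arcsin(p_z) ≈ 45.43°, λ = atan2(p_y, p_x) ≈ 177.44°.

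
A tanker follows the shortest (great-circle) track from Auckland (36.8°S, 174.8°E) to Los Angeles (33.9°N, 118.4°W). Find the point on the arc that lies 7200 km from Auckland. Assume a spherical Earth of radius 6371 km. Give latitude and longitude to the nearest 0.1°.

Convert each endpoint to a unit vector on the sphere (x = cos φ cos λ, y = cos φ sin λ, z = sin φ).
The central angle between the endpoints is δ = arccos(p₁·p₂) ≈ 1.643 rad (94.1°). The total great-circle distance is δ·R ≈ 1.643 × 6371 ≈ 10468 km, so the target fraction is f = 7200/10468 ≈ 0.688.
Interpolate at f ≈ 0.688 with slerp weights a = sin((1−f)δ)/sin δ ≈ 0.492, b = sin(fδ)/sin δ ≈ 0.907.
p = a·p₁ + b·p₂ ≈ (-0.750, -0.626, 0.211); φ = arcsin(p_z) ≈ 12.18°, λ = atan2(p_y, p_x) ≈ -140.15°.

≈ (12.2°N, 140.1°W)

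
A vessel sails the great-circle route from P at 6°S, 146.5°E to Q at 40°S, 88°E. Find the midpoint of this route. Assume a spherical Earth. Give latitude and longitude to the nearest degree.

From cos δ = sin φ₁ sin φ₂ + cos φ₁ cos φ₂ cos Δλ, the central angle is δ ≈ 1.087 rad (62.3°).
Interpolate at f = 1/2 with slerp weights a = sin((1−f)δ)/sin δ ≈ 0.584, b = sin(fδ)/sin δ ≈ 0.584.
p = a·p₁ + b·p₂ ≈ (-0.469, 0.768, -0.437); φ = arcsin(p_z) ≈ -25.88°, λ = atan2(p_y, p_x) ≈ 121.41°.

≈ 26°S, 121°E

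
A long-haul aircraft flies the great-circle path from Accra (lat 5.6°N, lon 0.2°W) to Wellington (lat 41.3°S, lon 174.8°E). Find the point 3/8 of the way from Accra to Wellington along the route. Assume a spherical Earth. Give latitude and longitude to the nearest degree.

≈ lat 48°S, lon 8°E

From cos δ = sin φ₁ sin φ₂ + cos φ₁ cos φ₂ cos Δλ, the central angle is δ ≈ 2.514 rad (144.0°).
Interpolate at f = 3/8 with slerp weights a = sin((1−f)δ)/sin δ ≈ 1.702, b = sin(fδ)/sin δ ≈ 1.377.
p = a·p₁ + b·p₂ ≈ (0.664, 0.088, -0.743); φ = arcsin(p_z) ≈ -47.98°, λ = atan2(p_y, p_x) ≈ 7.54°.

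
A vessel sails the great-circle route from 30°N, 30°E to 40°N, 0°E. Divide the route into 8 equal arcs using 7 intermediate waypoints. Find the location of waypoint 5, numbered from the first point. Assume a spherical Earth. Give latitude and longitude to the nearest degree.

≈ 37°N, 12°E

From cos δ = sin φ₁ sin φ₂ + cos φ₁ cos φ₂ cos Δλ, the central angle is δ ≈ 0.460 rad (26.4°).
Interpolate at f = 5/8 with slerp weights a = sin((1−f)δ)/sin δ ≈ 0.387, b = sin(fδ)/sin δ ≈ 0.639.
p = a·p₁ + b·p₂ ≈ (0.779, 0.167, 0.604); φ = arcsin(p_z) ≈ 37.15°, λ = atan2(p_y, p_x) ≈ 12.13°.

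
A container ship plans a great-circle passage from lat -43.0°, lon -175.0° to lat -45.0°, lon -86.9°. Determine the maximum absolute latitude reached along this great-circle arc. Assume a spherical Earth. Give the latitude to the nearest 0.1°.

≈ -53.4°

The great circle lies in the plane with unit normal n̂ = (p₁ × p₂)/|p₁ × p₂|.
Here n̂_z ≈ +0.597; the vertex latitude is φ_max = arccos|n̂_z| ≈ 53.4°.
Check via Clairaut: cos φ_max = |cos φ₁| · sin C = cos(43.0°)·sin(125.3°) ≈ 0.597, again giving ≈ 53.4°.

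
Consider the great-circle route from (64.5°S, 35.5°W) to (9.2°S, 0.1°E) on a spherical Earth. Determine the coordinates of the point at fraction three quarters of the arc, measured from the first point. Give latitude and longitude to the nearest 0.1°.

≈ (23.7°S, 4.6°W)

Write both endpoints as unit vectors p₁, p₂ with components (cos φ cos λ, cos φ sin λ, sin φ).
The central angle between the endpoints is δ = arccos(p₁·p₂) ≈ 1.059 rad (60.7°).
Interpolate at f = 3/4 with slerp weights a = sin((1−f)δ)/sin δ ≈ 0.300, b = sin(fδ)/sin δ ≈ 0.818.
p = a·p₁ + b·p₂ ≈ (0.913, -0.074, -0.402); φ = arcsin(p_z) ≈ -23.68°, λ = atan2(p_y, p_x) ≈ -4.61°.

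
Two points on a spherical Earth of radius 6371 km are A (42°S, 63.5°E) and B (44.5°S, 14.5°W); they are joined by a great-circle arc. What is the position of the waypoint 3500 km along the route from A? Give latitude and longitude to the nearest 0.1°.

Write both endpoints as unit vectors p₁, p₂ with components (cos φ cos λ, cos φ sin λ, sin φ).
The central angle between the endpoints is δ = arccos(p₁·p₂) ≈ 0.953 rad (54.6°). The total great-circle distance is δ·R ≈ 0.953 × 6371 ≈ 6072 km, so the target fraction is f = 3500/6072 ≈ 0.576.
Interpolate at f ≈ 0.576 with slerp weights a = sin((1−f)δ)/sin δ ≈ 0.482, b = sin(fδ)/sin δ ≈ 0.641.
p = a·p₁ + b·p₂ ≈ (0.602, 0.206, -0.771); φ = arcsin(p_z) ≈ -50.48°, λ = atan2(p_y, p_x) ≈ 18.90°.

≈ (50.5°S, 18.9°E)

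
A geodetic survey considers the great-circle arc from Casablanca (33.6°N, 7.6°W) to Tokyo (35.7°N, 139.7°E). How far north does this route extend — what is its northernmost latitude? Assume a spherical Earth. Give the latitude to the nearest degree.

≈ 68°N

The great circle lies in the plane with unit normal n̂ = (p₁ × p₂)/|p₁ × p₂|.
Here n̂_z ≈ +0.377; the vertex latitude is φ_max = arccos|n̂_z| ≈ 67.9°.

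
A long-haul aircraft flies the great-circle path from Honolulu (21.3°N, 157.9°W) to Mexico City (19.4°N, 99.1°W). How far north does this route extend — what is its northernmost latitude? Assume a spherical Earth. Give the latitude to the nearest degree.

≈ 23°N

The great circle lies in the plane with unit normal n̂ = (p₁ × p₂)/|p₁ × p₂|.
Here n̂_z ≈ +0.919; the vertex latitude is φ_max = arccos|n̂_z| ≈ 23.2°.
Check via Clairaut: cos φ_max = |cos φ₁| · sin C = cos(21.3°)·sin(80.7°) ≈ 0.919, again giving ≈ 23.2°.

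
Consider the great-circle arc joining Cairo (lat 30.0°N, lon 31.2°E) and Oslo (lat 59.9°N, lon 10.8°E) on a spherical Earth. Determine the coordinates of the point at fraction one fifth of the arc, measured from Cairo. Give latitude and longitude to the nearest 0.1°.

≈ lat 36.2°N, lon 28.6°E

Convert each endpoint to a unit vector on the sphere (x = cos φ cos λ, y = cos φ sin λ, z = sin φ).
The central angle between the endpoints is δ = arccos(p₁·p₂) ≈ 0.574 rad (32.9°).
Interpolate at f = 1/5 with slerp weights a = sin((1−f)δ)/sin δ ≈ 0.816, b = sin(fδ)/sin δ ≈ 0.211.
p = a·p₁ + b·p₂ ≈ (0.709, 0.386, 0.591); φ = arcsin(p_z) ≈ 36.20°, λ = atan2(p_y, p_x) ≈ 28.58°.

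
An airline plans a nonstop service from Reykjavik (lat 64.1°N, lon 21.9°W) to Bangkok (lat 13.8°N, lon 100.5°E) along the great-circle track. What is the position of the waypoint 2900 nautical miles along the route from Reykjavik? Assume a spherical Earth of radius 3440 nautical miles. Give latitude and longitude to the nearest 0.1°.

≈ lat 51.7°N, lon 76.8°E

The haversine formula gives a central angle δ ≈ 1.584 rad (90.7°) between the endpoints. The total great-circle distance is δ·R ≈ 1.584 × 3440 ≈ 5447 nmi, so the target fraction is f = 2900/5447 ≈ 0.532.
Interpolate at f ≈ 0.532 with slerp weights a = sin((1−f)δ)/sin δ ≈ 0.675, b = sin(fδ)/sin δ ≈ 0.747.
p = a·p₁ + b·p₂ ≈ (0.141, 0.603, 0.785); φ = arcsin(p_z) ≈ 51.73°, λ = atan2(p_y, p_x) ≈ 76.81°.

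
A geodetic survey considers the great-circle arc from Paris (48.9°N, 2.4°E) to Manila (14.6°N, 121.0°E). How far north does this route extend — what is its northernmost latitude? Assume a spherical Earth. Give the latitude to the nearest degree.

≈ 56°N

The great circle lies in the plane with unit normal n̂ = (p₁ × p₂)/|p₁ × p₂|.
Here n̂_z ≈ +0.562; the vertex latitude is φ_max = arccos|n̂_z| ≈ 55.8°.
Check via Clairaut: cos φ_max = |cos φ₁| · sin C = cos(48.9°)·sin(58.8°) ≈ 0.562, again giving ≈ 55.8°.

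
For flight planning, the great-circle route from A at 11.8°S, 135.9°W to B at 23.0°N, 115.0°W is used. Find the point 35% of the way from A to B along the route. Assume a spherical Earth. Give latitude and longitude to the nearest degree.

Write both endpoints as unit vectors p₁, p₂ with components (cos φ cos λ, cos φ sin λ, sin φ).
The central angle between the endpoints is δ = arccos(p₁·p₂) ≈ 0.705 rad (40.4°).
Interpolate at f = 0.35 with slerp weights a = sin((1−f)δ)/sin δ ≈ 0.683, b = sin(fδ)/sin δ ≈ 0.377.
p = a·p₁ + b·p₂ ≈ (-0.626, -0.779, 0.008); φ = arcsin(p_z) ≈ 0.44°, λ = atan2(p_y, p_x) ≈ -128.79°.

≈ 0°N, 129°W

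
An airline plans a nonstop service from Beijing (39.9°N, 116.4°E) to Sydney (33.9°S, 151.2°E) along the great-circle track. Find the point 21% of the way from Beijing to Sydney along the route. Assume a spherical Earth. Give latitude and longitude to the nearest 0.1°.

Write both endpoints as unit vectors p₁, p₂ with components (cos φ cos λ, cos φ sin λ, sin φ).
The central angle between the endpoints is δ = arccos(p₁·p₂) ≈ 1.405 rad (80.5°).
Interpolate at f = 0.21 with slerp weights a = sin((1−f)δ)/sin δ ≈ 0.908, b = sin(fδ)/sin δ ≈ 0.295.
p = a·p₁ + b·p₂ ≈ (-0.524, 0.742, 0.418); φ = arcsin(p_z) ≈ 24.71°, λ = atan2(p_y, p_x) ≈ 125.24°.

≈ (24.7°N, 125.2°E)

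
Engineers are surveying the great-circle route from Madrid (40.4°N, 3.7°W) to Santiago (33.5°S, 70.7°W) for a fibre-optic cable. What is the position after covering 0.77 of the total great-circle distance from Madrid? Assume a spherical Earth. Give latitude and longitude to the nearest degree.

Convert each endpoint to a unit vector on the sphere (x = cos φ cos λ, y = cos φ sin λ, z = sin φ).
The central angle between the endpoints is δ = arccos(p₁·p₂) ≈ 1.681 rad (96.3°).
Interpolate at f = 0.77 with slerp weights a = sin((1−f)δ)/sin δ ≈ 0.379, b = sin(fδ)/sin δ ≈ 0.968.
p = a·p₁ + b·p₂ ≈ (0.555, -0.780, -0.288); φ = arcsin(p_z) ≈ -16.76°, λ = atan2(p_y, p_x) ≈ -54.58°.

≈ 17°S, 55°W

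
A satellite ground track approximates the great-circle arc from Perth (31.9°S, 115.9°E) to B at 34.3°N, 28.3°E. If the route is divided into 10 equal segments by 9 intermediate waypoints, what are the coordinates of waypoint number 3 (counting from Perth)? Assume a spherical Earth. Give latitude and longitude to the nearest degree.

Convert each endpoint to a unit vector on the sphere (x = cos φ cos λ, y = cos φ sin λ, z = sin φ).
The central angle between the endpoints is δ = arccos(p₁·p₂) ≈ 1.843 rad (105.6°).
Interpolate at f = 3/10 with slerp weights a = sin((1−f)δ)/sin δ ≈ 0.997, b = sin(fδ)/sin δ ≈ 0.545.
p = a·p₁ + b·p₂ ≈ (0.027, 0.975, -0.220); φ = arcsin(p_z) ≈ -12.70°, λ = atan2(p_y, p_x) ≈ 88.44°.

≈ 13°S, 88°E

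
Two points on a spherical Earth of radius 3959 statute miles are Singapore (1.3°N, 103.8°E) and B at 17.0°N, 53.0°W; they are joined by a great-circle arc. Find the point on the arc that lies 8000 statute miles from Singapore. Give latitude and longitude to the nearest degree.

The haversine formula gives a central angle δ ≈ 2.630 rad (150.7°) between the endpoints. The total great-circle distance is δ·R ≈ 2.630 × 3959 ≈ 10413 mi, so the target fraction is f = 8000/10413 ≈ 0.768.
Interpolate at f ≈ 0.768 with slerp weights a = sin((1−f)δ)/sin δ ≈ 1.170, b = sin(fδ)/sin δ ≈ 1.840.
p = a·p₁ + b·p₂ ≈ (0.780, -0.270, 0.565); φ = arcsin(p_z) ≈ 34.38°, λ = atan2(p_y, p_x) ≈ -19.06°.

≈ 34°N, 19°W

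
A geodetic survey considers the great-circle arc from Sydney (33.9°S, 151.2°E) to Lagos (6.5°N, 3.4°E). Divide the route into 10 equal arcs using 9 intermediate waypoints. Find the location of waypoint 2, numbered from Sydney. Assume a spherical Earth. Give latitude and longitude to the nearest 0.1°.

≈ 45.8°S, 117.9°E

Convert each endpoint to a unit vector on the sphere (x = cos φ cos λ, y = cos φ sin λ, z = sin φ).
The central angle between the endpoints is δ = arccos(p₁·p₂) ≈ 2.436 rad (139.6°).
Interpolate at f = 2/10 with slerp weights a = sin((1−f)δ)/sin δ ≈ 1.433, b = sin(fδ)/sin δ ≈ 0.721.
p = a·p₁ + b·p₂ ≈ (-0.326, 0.615, -0.717); φ = arcsin(p_z) ≈ -45.84°, λ = atan2(p_y, p_x) ≈ 117.95°.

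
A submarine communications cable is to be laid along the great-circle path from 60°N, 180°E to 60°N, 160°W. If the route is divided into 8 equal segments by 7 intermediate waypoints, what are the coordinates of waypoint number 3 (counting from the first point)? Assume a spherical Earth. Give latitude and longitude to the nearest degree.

≈ 60°N, 173°W

From cos δ = sin φ₁ sin φ₂ + cos φ₁ cos φ₂ cos Δλ, the central angle is δ ≈ 0.174 rad (10.0°).
Interpolate at f = 3/8 with slerp weights a = sin((1−f)δ)/sin δ ≈ 0.627, b = sin(fδ)/sin δ ≈ 0.377.
p = a·p₁ + b·p₂ ≈ (-0.490, -0.064, 0.869); φ = arcsin(p_z) ≈ 60.35°, λ = atan2(p_y, p_x) ≈ -172.52°.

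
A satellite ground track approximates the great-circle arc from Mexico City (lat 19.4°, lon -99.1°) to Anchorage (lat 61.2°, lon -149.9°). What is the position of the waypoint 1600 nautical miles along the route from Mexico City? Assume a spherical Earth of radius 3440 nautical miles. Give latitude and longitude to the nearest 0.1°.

Convert each endpoint to a unit vector on the sphere (x = cos φ cos λ, y = cos φ sin λ, z = sin φ).
The central angle between the endpoints is δ = arccos(p₁·p₂) ≈ 0.954 rad (54.7°). The total great-circle distance is δ·R ≈ 0.954 × 3440 ≈ 3282 nmi, so the target fraction is f = 1600/3282 ≈ 0.487.
Interpolate at f ≈ 0.487 with slerp weights a = sin((1−f)δ)/sin δ ≈ 0.576, b = sin(fδ)/sin δ ≈ 0.550.
p = a·p₁ + b·p₂ ≈ (-0.315, -0.669, 0.673); φ = arcsin(p_z) ≈ 42.30°, λ = atan2(p_y, p_x) ≈ -115.21°.

≈ lat 42.3°, lon -115.2°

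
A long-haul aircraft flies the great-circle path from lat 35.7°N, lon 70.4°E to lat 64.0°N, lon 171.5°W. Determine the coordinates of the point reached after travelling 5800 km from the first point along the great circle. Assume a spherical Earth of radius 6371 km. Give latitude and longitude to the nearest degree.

Convert each endpoint to a unit vector on the sphere (x = cos φ cos λ, y = cos φ sin λ, z = sin φ).
The central angle between the endpoints is δ = arccos(p₁·p₂) ≈ 1.206 rad (69.1°). The total great-circle distance is δ·R ≈ 1.206 × 6371 ≈ 7683 km, so the target fraction is f = 5800/7683 ≈ 0.755.
Interpolate at f ≈ 0.755 with slerp weights a = sin((1−f)δ)/sin δ ≈ 0.312, b = sin(fδ)/sin δ ≈ 0.845.
p = a·p₁ + b·p₂ ≈ (-0.282, 0.184, 0.942); φ = arcsin(p_z) ≈ 70.35°, λ = atan2(p_y, p_x) ≈ 146.87°.

≈ lat 70°N, lon 147°E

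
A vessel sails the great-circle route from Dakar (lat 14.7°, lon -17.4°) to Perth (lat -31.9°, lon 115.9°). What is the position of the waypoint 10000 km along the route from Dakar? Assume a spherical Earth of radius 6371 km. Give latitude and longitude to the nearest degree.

Convert each endpoint to a unit vector on the sphere (x = cos φ cos λ, y = cos φ sin λ, z = sin φ).
The central angle between the endpoints is δ = arccos(p₁·p₂) ≈ 2.342 rad (134.2°). The total great-circle distance is δ·R ≈ 2.342 × 6371 ≈ 14923 km, so the target fraction is f = 10000/14923 ≈ 0.670.
Interpolate at f ≈ 0.670 with slerp weights a = sin((1−f)δ)/sin δ ≈ 0.974, b = sin(fδ)/sin δ ≈ 1.395.
p = a·p₁ + b·p₂ ≈ (0.382, 0.784, -0.490); φ = arcsin(p_z) ≈ -29.35°, λ = atan2(p_y, p_x) ≈ 64.04°.

≈ lat -29°, lon 64°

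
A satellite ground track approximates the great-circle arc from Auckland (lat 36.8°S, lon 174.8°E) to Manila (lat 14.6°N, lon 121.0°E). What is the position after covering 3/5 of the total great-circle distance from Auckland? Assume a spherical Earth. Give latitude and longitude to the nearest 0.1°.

≈ lat 7.0°S, lon 140.3°E

Convert each endpoint to a unit vector on the sphere (x = cos φ cos λ, y = cos φ sin λ, z = sin φ).
The central angle between the endpoints is δ = arccos(p₁·p₂) ≈ 1.259 rad (72.1°).
Interpolate at f = 3/5 with slerp weights a = sin((1−f)δ)/sin δ ≈ 0.507, b = sin(fδ)/sin δ ≈ 0.720.
p = a·p₁ + b·p₂ ≈ (-0.763, 0.634, -0.122); φ = arcsin(p_z) ≈ -7.02°, λ = atan2(p_y, p_x) ≈ 140.28°.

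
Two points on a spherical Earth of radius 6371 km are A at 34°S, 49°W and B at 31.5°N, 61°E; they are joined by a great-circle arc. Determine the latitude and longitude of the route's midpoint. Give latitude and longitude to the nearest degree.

≈ 2°S, 7°E

Convert each endpoint to a unit vector on the sphere (x = cos φ cos λ, y = cos φ sin λ, z = sin φ).
The central angle between the endpoints is δ = arccos(p₁·p₂) ≈ 2.134 rad (122.3°).
Interpolate at f = 1/2 with slerp weights a = sin((1−f)δ)/sin δ ≈ 1.036, b = sin(fδ)/sin δ ≈ 1.036.
p = a·p₁ + b·p₂ ≈ (0.992, 0.124, -0.038); φ = arcsin(p_z) ≈ -2.18°, λ = atan2(p_y, p_x) ≈ 7.15°.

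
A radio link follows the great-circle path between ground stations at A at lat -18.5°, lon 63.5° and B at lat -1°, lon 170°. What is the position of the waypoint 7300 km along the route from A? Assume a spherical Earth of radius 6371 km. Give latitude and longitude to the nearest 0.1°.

Write both endpoints as unit vectors p₁, p₂ with components (cos φ cos λ, cos φ sin λ, sin φ).
The central angle between the endpoints is δ = arccos(p₁·p₂) ≈ 1.838 rad (105.3°). The total great-circle distance is δ·R ≈ 1.838 × 6371 ≈ 11708 km, so the target fraction is f = 7300/11708 ≈ 0.624.
Interpolate at f ≈ 0.624 with slerp weights a = sin((1−f)δ)/sin δ ≈ 0.661, b = sin(fδ)/sin δ ≈ 0.944.
p = a·p₁ + b·p₂ ≈ (-0.650, 0.725, -0.226); φ = arcsin(p_z) ≈ -13.08°, λ = atan2(p_y, p_x) ≈ 131.87°.

≈ lat -13.1°, lon 131.9°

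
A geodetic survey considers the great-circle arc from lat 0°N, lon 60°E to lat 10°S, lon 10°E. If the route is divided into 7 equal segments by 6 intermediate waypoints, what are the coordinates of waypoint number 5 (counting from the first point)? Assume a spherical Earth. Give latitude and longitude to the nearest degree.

Write both endpoints as unit vectors p₁, p₂ with components (cos φ cos λ, cos φ sin λ, sin φ).
The central angle between the endpoints is δ = arccos(p₁·p₂) ≈ 0.885 rad (50.7°).
Interpolate at f = 5/7 with slerp weights a = sin((1−f)δ)/sin δ ≈ 0.323, b = sin(fδ)/sin δ ≈ 0.764.
p = a·p₁ + b·p₂ ≈ (0.902, 0.411, -0.133); φ = arcsin(p_z) ≈ -7.62°, λ = atan2(p_y, p_x) ≈ 24.47°.

≈ lat 8°S, lon 24°E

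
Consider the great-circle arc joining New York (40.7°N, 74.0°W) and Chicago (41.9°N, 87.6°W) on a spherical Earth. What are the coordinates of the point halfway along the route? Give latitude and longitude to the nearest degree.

≈ 42°N, 81°W

From cos δ = sin φ₁ sin φ₂ + cos φ₁ cos φ₂ cos Δλ, the central angle is δ ≈ 0.179 rad (10.3°).
Interpolate at f = 1/2 with slerp weights a = sin((1−f)δ)/sin δ ≈ 0.502, b = sin(fδ)/sin δ ≈ 0.502.
p = a·p₁ + b·p₂ ≈ (0.121, -0.739, 0.663); φ = arcsin(p_z) ≈ 41.50°, λ = atan2(p_y, p_x) ≈ -80.74°.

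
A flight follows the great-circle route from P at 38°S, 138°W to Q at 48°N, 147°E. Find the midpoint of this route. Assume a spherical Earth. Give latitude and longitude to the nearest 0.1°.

Write both endpoints as unit vectors p₁, p₂ with components (cos φ cos λ, cos φ sin λ, sin φ).
The central angle between the endpoints is δ = arccos(p₁·p₂) ≈ 1.898 rad (108.7°).
Interpolate at f = 1/2 with slerp weights a = sin((1−f)δ)/sin δ ≈ 0.858, b = sin(fδ)/sin δ ≈ 0.858.
p = a·p₁ + b·p₂ ≈ (-0.984, -0.140, 0.109); φ = arcsin(p_z) ≈ 6.28°, λ = atan2(p_y, p_x) ≈ -171.92°.

≈ 6.3°N, 171.9°W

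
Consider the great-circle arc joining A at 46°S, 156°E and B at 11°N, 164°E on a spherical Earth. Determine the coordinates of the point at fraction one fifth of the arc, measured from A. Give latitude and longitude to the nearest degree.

≈ 35°S, 158°E

Write both endpoints as unit vectors p₁, p₂ with components (cos φ cos λ, cos φ sin λ, sin φ).
The central angle between the endpoints is δ = arccos(p₁·p₂) ≈ 1.003 rad (57.5°).
Interpolate at f = 1/5 with slerp weights a = sin((1−f)δ)/sin δ ≈ 0.853, b = sin(fδ)/sin δ ≈ 0.236.
p = a·p₁ + b·p₂ ≈ (-0.764, 0.305, -0.568); φ = arcsin(p_z) ≈ -34.64°, λ = atan2(p_y, p_x) ≈ 158.25°.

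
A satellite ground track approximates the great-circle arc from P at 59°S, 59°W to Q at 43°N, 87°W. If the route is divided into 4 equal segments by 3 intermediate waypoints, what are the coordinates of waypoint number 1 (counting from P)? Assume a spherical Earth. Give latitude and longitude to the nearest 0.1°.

≈ 33.9°S, 69.9°W

The haversine formula gives a central angle δ ≈ 1.826 rad (104.6°) between the endpoints.
Interpolate at f = 1/4 with slerp weights a = sin((1−f)δ)/sin δ ≈ 1.012, b = sin(fδ)/sin δ ≈ 0.455.
p = a·p₁ + b·p₂ ≈ (0.286, -0.780, -0.557); φ = arcsin(p_z) ≈ -33.86°, λ = atan2(p_y, p_x) ≈ -69.85°.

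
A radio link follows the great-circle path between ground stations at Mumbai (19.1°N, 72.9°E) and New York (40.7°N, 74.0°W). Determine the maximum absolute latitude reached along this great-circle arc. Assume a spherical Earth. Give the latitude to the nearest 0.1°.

The great circle lies in the plane with unit normal n̂ = (p₁ × p₂)/|p₁ × p₂|.
Here n̂_z ≈ -0.424; the vertex latitude is φ_max = arccos|n̂_z| ≈ 64.9°.
Check via Clairaut: cos φ_max = |cos φ₁| · sin C = cos(19.1°)·sin(26.7°) ≈ 0.424, again giving ≈ 64.9°.

≈ 64.9°N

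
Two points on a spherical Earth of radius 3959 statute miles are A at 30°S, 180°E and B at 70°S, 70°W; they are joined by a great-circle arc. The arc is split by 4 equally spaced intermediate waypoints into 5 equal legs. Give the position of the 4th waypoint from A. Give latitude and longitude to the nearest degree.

The haversine formula gives a central angle δ ≈ 1.193 rad (68.4°) between the endpoints.
Interpolate at f = 4/5 with slerp weights a = sin((1−f)δ)/sin δ ≈ 0.254, b = sin(fδ)/sin δ ≈ 0.878.
p = a·p₁ + b·p₂ ≈ (-0.118, -0.282, -0.952); φ = arcsin(p_z) ≈ -72.20°, λ = atan2(p_y, p_x) ≈ -112.62°.

≈ 72°S, 113°W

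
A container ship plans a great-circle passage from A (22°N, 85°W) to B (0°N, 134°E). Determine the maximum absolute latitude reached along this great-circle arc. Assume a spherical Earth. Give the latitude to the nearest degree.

≈ 33°N

The great circle lies in the plane with unit normal n̂ = (p₁ × p₂)/|p₁ × p₂|.
Here n̂_z ≈ -0.842; the vertex latitude is φ_max = arccos|n̂_z| ≈ 32.7°.
Check via Clairaut: cos φ_max = |cos φ₁| · sin C = cos(22.0°)·sin(65.2°) ≈ 0.842, again giving ≈ 32.7°.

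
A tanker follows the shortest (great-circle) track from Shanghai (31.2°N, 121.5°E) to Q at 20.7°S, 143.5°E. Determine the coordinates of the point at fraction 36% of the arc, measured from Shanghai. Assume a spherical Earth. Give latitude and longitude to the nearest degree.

Convert each endpoint to a unit vector on the sphere (x = cos φ cos λ, y = cos φ sin λ, z = sin φ).
The central angle between the endpoints is δ = arccos(p₁·p₂) ≈ 0.978 rad (56.0°).
Interpolate at f = 0.36 with slerp weights a = sin((1−f)δ)/sin δ ≈ 0.706, b = sin(fδ)/sin δ ≈ 0.416.
p = a·p₁ + b·p₂ ≈ (-0.628, 0.746, 0.219); φ = arcsin(p_z) ≈ 12.65°, λ = atan2(p_y, p_x) ≈ 130.09°.

≈ 13°N, 130°E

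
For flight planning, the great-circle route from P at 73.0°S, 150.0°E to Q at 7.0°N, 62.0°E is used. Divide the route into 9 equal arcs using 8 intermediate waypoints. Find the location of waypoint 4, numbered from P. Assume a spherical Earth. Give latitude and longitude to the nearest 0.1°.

≈ 43.5°S, 81.0°E

The haversine formula gives a central angle δ ≈ 1.677 rad (96.1°) between the endpoints.
Interpolate at f = 4/9 with slerp weights a = sin((1−f)δ)/sin δ ≈ 0.807, b = sin(fδ)/sin δ ≈ 0.682.
p = a·p₁ + b·p₂ ≈ (0.113, 0.716, -0.689); φ = arcsin(p_z) ≈ -43.54°, λ = atan2(p_y, p_x) ≈ 80.99°.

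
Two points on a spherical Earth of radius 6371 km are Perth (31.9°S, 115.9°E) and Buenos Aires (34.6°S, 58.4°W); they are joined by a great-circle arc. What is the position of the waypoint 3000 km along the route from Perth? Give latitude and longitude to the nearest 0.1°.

From cos δ = sin φ₁ sin φ₂ + cos φ₁ cos φ₂ cos Δλ, the central angle is δ ≈ 1.977 rad (113.3°). The total great-circle distance is δ·R ≈ 1.977 × 6371 ≈ 12597 km, so the target fraction is f = 3000/12597 ≈ 0.238.
Interpolate at f ≈ 0.238 with slerp weights a = sin((1−f)δ)/sin δ ≈ 1.086, b = sin(fδ)/sin δ ≈ 0.494.
p = a·p₁ + b·p₂ ≈ (-0.190, 0.483, -0.855); φ = arcsin(p_z) ≈ -58.71°, λ = atan2(p_y, p_x) ≈ 111.44°.

≈ 58.7°S, 111.4°E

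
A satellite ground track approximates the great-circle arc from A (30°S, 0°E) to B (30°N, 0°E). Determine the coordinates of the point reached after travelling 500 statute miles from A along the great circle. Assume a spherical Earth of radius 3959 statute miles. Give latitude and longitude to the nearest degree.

≈ (23°S, 0°E)

From cos δ = sin φ₁ sin φ₂ + cos φ₁ cos φ₂ cos Δλ, the central angle is δ ≈ 1.047 rad (60.0°). The total great-circle distance is δ·R ≈ 1.047 × 3959 ≈ 4146 mi, so the target fraction is f = 500/4146 ≈ 0.121.
Interpolate at f ≈ 0.121 with slerp weights a = sin((1−f)δ)/sin δ ≈ 0.919, b = sin(fδ)/sin δ ≈ 0.145.
p = a·p₁ + b·p₂ ≈ (0.922, 0.000, -0.387); φ = arcsin(p_z) ≈ -22.76°, λ = atan2(p_y, p_x) ≈ 0.00°.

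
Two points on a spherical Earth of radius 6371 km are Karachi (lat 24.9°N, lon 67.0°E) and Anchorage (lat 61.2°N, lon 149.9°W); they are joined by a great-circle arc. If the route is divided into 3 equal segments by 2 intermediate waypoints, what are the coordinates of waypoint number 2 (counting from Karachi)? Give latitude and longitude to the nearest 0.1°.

Write both endpoints as unit vectors p₁, p₂ with components (cos φ cos λ, cos φ sin λ, sin φ).
The central angle between the endpoints is δ = arccos(p₁·p₂) ≈ 1.551 rad (88.9°).
Interpolate at f = 2/3 with slerp weights a = sin((1−f)δ)/sin δ ≈ 0.494, b = sin(fδ)/sin δ ≈ 0.860.
p = a·p₁ + b·p₂ ≈ (-0.183, 0.205, 0.961); φ = arcsin(p_z) ≈ 74.04°, λ = atan2(p_y, p_x) ≈ 131.74°.

≈ lat 74.0°N, lon 131.7°E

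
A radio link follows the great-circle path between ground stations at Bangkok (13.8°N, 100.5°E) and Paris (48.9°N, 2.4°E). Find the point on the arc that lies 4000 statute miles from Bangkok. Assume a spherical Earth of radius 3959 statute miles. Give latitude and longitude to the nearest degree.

From cos δ = sin φ₁ sin φ₂ + cos φ₁ cos φ₂ cos Δλ, the central angle is δ ≈ 1.481 rad (84.8°). The total great-circle distance is δ·R ≈ 1.481 × 3959 ≈ 5863 mi, so the target fraction is f = 4000/5863 ≈ 0.682.
Interpolate at f ≈ 0.682 with slerp weights a = sin((1−f)δ)/sin δ ≈ 0.455, b = sin(fδ)/sin δ ≈ 0.850.
p = a·p₁ + b·p₂ ≈ (0.478, 0.458, 0.749); φ = arcsin(p_z) ≈ 48.54°, λ = atan2(p_y, p_x) ≈ 43.78°.

≈ (49°N, 44°E)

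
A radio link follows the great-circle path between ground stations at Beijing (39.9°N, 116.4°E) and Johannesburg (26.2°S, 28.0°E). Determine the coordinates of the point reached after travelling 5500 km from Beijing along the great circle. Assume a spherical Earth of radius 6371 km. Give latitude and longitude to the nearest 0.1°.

Write both endpoints as unit vectors p₁, p₂ with components (cos φ cos λ, cos φ sin λ, sin φ).
The central angle between the endpoints is δ = arccos(p₁·p₂) ≈ 1.838 rad (105.3°). The total great-circle distance is δ·R ≈ 1.838 × 6371 ≈ 11710 km, so the target fraction is f = 5500/11710 ≈ 0.470.
Interpolate at f ≈ 0.470 with slerp weights a = sin((1−f)δ)/sin δ ≈ 0.858, b = sin(fδ)/sin δ ≈ 0.788.
p = a·p₁ + b·p₂ ≈ (0.332, 0.921, 0.202); φ = arcsin(p_z) ≈ 11.68°, λ = atan2(p_y, p_x) ≈ 70.21°.

≈ 11.7°N, 70.2°E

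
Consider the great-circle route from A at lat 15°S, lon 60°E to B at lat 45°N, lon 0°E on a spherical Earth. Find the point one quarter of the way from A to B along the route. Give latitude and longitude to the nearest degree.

≈ lat 1°N, lon 48°E

The haversine formula gives a central angle δ ≈ 1.412 rad (80.9°) between the endpoints.
Interpolate at f = 1/4 with slerp weights a = sin((1−f)δ)/sin δ ≈ 0.883, b = sin(fδ)/sin δ ≈ 0.350.
p = a·p₁ + b·p₂ ≈ (0.674, 0.739, 0.019); φ = arcsin(p_z) ≈ 1.09°, λ = atan2(p_y, p_x) ≈ 47.62°.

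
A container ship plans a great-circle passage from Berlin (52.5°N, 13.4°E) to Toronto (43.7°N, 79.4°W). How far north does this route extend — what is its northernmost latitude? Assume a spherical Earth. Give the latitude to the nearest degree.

≈ 59°N

The great circle lies in the plane with unit normal n̂ = (p₁ × p₂)/|p₁ × p₂|.
Here n̂_z ≈ -0.517; the vertex latitude is φ_max = arccos|n̂_z| ≈ 58.9°.
Check via Clairaut: cos φ_max = |cos φ₁| · sin C = cos(52.5°)·sin(58.1°) ≈ 0.517, again giving ≈ 58.9°.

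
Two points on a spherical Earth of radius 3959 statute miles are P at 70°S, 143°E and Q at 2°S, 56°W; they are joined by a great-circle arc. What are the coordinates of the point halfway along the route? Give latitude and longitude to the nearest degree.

Write both endpoints as unit vectors p₁, p₂ with components (cos φ cos λ, cos φ sin λ, sin φ).
The central angle between the endpoints is δ = arccos(p₁·p₂) ≈ 1.865 rad (106.9°).
Interpolate at f = 1/2 with slerp weights a = sin((1−f)δ)/sin δ ≈ 0.839, b = sin(fδ)/sin δ ≈ 0.839.
p = a·p₁ + b·p₂ ≈ (0.240, -0.523, -0.818); φ = arcsin(p_z) ≈ -54.89°, λ = atan2(p_y, p_x) ≈ -65.35°.

≈ 55°S, 65°W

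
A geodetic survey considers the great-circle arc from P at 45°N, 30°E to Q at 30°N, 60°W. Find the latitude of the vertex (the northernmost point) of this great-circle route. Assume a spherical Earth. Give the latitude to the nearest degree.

≈ 49°N

The great circle lies in the plane with unit normal n̂ = (p₁ × p₂)/|p₁ × p₂|.
Here n̂_z ≈ -0.655; the vertex latitude is φ_max = arccos|n̂_z| ≈ 49.1°.
Check via Clairaut: cos φ_max = |cos φ₁| · sin C = cos(45.0°)·sin(67.8°) ≈ 0.655, again giving ≈ 49.1°.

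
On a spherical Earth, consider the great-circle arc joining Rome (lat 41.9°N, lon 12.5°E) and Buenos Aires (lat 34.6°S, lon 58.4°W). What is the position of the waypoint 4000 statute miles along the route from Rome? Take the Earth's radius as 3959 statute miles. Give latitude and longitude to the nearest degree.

Write both endpoints as unit vectors p₁, p₂ with components (cos φ cos λ, cos φ sin λ, sin φ).
The central angle between the endpoints is δ = arccos(p₁·p₂) ≈ 1.751 rad (100.3°). The total great-circle distance is δ·R ≈ 1.751 × 3959 ≈ 6930 mi, so the target fraction is f = 4000/6930 ≈ 0.577.
Interpolate at f ≈ 0.577 with slerp weights a = sin((1−f)δ)/sin δ ≈ 0.685, b = sin(fδ)/sin δ ≈ 0.861.
p = a·p₁ + b·p₂ ≈ (0.869, -0.493, -0.031); φ = arcsin(p_z) ≈ -1.78°, λ = atan2(p_y, p_x) ≈ -29.56°.

≈ lat 2°S, lon 30°W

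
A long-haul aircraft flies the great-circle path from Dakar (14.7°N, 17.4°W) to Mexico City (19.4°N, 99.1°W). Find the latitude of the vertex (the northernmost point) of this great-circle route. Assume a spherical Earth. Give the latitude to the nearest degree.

The great circle lies in the plane with unit normal n̂ = (p₁ × p₂)/|p₁ × p₂|.
Here n̂_z ≈ -0.925; the vertex latitude is φ_max = arccos|n̂_z| ≈ 22.4°.

≈ 22°N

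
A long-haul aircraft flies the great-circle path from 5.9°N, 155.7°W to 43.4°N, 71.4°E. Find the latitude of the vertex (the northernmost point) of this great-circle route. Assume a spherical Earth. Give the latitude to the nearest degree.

The great circle lies in the plane with unit normal n̂ = (p₁ × p₂)/|p₁ × p₂|.
Here n̂_z ≈ -0.584; the vertex latitude is φ_max = arccos|n̂_z| ≈ 54.3°.
Check via Clairaut: cos φ_max = |cos φ₁| · sin C = cos(5.9°)·sin(35.9°) ≈ 0.584, again giving ≈ 54.3°.

≈ 54°N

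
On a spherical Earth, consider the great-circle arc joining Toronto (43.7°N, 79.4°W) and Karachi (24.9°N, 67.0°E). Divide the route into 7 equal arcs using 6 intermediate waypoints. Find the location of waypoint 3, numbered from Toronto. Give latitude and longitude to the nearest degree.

From cos δ = sin φ₁ sin φ₂ + cos φ₁ cos φ₂ cos Δλ, the central angle is δ ≈ 1.829 rad (104.8°).
Interpolate at f = 3/7 with slerp weights a = sin((1−f)δ)/sin δ ≈ 0.895, b = sin(fδ)/sin δ ≈ 0.730.
p = a·p₁ + b·p₂ ≈ (0.378, -0.026, 0.926); φ = arcsin(p_z) ≈ 67.75°, λ = atan2(p_y, p_x) ≈ -3.95°.

≈ (68°N, 4°W)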